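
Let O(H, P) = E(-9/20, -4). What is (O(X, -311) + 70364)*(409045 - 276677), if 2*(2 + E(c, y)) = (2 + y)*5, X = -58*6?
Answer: 9313015376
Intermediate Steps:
X = -348
E(c, y) = 3 + 5*y/2 (E(c, y) = -2 + ((2 + y)*5)/2 = -2 + (10 + 5*y)/2 = -2 + (5 + 5*y/2) = 3 + 5*y/2)
O(H, P) = -7 (O(H, P) = 3 + (5/2)*(-4) = 3 - 10 = -7)
(O(X, -311) + 70364)*(409045 - 276677) = (-7 + 70364)*(409045 - 276677) = 70357*132368 = 9313015376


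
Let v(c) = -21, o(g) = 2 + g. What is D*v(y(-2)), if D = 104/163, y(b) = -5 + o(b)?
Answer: -2184/163 ≈ -13.399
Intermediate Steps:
y(b) = -3 + b (y(b) = -5 + (2 + b) = -3 + b)
D = 104/163 (D = 104*(1/163) = 104/163 ≈ 0.63804)
D*v(y(-2)) = (104/163)*(-21) = -2184/163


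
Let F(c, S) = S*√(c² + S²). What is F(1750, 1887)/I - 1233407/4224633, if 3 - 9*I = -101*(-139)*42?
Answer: -176201/603519 - 1887*√6623269/65515 ≈ -74.417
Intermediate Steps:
I = -65515 (I = ⅓ - (-101*(-139))*42/9 = ⅓ - 14039*42/9 = ⅓ - ⅑*589638 = ⅓ - 196546/3 = -65515)
F(c, S) = S*√(S² + c²)
F(1750, 1887)/I - 1233407/4224633 = (1887*√(1887² + 1750²))/(-65515) - 1233407/4224633 = (1887*√(3560769 + 3062500))*(-1/65515) - 1233407*1/4224633 = (1887*√6623269)*(-1/65515) - 176201/603519 = -1887*√6623269/65515 - 176201/603519 = -176201/603519 - 1887*√6623269/65515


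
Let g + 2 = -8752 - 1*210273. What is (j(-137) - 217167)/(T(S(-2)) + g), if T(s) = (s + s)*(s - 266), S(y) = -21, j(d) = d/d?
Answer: 217166/206973 ≈ 1.0492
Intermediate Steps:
j(d) = 1
T(s) = 2*s*(-266 + s) (T(s) = (2*s)*(-266 + s) = 2*s*(-266 + s))
g = -219027 (g = -2 + (-8752 - 1*210273) = -2 + (-8752 - 210273) = -2 - 219025 = -219027)
(j(-137) - 217167)/(T(S(-2)) + g) = (1 - 217167)/(2*(-21)*(-266 - 21) - 219027) = -217166/(2*(-21)*(-287) - 219027) = -217166/(12054 - 219027) = -217166/(-206973) = -217166*(-1/206973) = 217166/206973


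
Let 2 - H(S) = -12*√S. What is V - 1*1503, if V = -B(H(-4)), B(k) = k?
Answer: -1505 - 24*I ≈ -1505.0 - 24.0*I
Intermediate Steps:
H(S) = 2 + 12*√S (H(S) = 2 - (-12)*√S = 2 + 12*√S)
V = -2 - 24*I (V = -(2 + 12*√(-4)) = -(2 + 12*(2*I)) = -(2 + 24*I) = -2 - 24*I ≈ -2.0 - 24.0*I)
V - 1*1503 = (-2 - 24*I) - 1*1503 = (-2 - 24*I) - 1503 = -1505 - 24*I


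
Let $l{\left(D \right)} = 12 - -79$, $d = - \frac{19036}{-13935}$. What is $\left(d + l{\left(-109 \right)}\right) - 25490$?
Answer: $- \frac{353916029}{13935} \approx -25398.0$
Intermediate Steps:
$d = \frac{19036}{13935}$ ($d = \left(-19036\right) \left(- \frac{1}{13935}\right) = \frac{19036}{13935} \approx 1.3661$)
$l{\left(D \right)} = 91$ ($l{\left(D \right)} = 12 + 79 = 91$)
$\left(d + l{\left(-109 \right)}\right) - 25490 = \left(\frac{19036}{13935} + 91\right) - 25490 = \frac{1287121}{13935} - 25490 = - \frac{353916029}{13935}$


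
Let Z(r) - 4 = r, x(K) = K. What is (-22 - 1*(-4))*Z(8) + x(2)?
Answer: -214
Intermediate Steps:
Z(r) = 4 + r
(-22 - 1*(-4))*Z(8) + x(2) = (-22 - 1*(-4))*(4 + 8) + 2 = (-22 + 4)*12 + 2 = -18*12 + 2 = -216 + 2 = -214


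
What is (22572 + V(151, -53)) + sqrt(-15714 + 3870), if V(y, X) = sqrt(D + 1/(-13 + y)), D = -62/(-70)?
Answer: 22572 + sqrt(20831790)/4830 + 6*I*sqrt(329) ≈ 22573.0 + 108.83*I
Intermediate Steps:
D = 31/35 (D = -62*(-1/70) = 31/35 ≈ 0.88571)
V(y, X) = sqrt(31/35 + 1/(-13 + y))
(22572 + V(151, -53)) + sqrt(-15714 + 3870) = (22572 + sqrt(35)*sqrt((-368 + 31*151)/(-13 + 151))/35) + sqrt(-15714 + 3870) = (22572 + sqrt(35)*sqrt((-368 + 4681)/138)/35) + sqrt(-11844) = (22572 + sqrt(35)*sqrt((1/138)*4313)/35) + 6*I*sqrt(329) = (22572 + sqrt(35)*sqrt(4313/138)/35) + 6*I*sqrt(329) = (22572 + sqrt(35)*(sqrt(595194)/138)/35) + 6*I*sqrt(329) = (22572 + sqrt(20831790)/4830) + 6*I*sqrt(329) = 22572 + sqrt(20831790)/4830 + 6*I*sqrt(329)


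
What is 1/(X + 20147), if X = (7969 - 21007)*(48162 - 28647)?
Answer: -1/254416423 ≈ -3.9306e-9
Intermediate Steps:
X = -254436570 (X = -13038*19515 = -254436570)
1/(X + 20147) = 1/(-254436570 + 20147) = 1/(-254416423) = -1/254416423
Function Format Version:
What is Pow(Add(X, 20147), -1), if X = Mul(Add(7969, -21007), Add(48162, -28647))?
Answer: Rational(-1, 254416423) ≈ -3.9306e-9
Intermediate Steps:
X = -254436570 (X = Mul(-13038, 19515) = -254436570)
Pow(Add(X, 20147), -1) = Pow(Add(-254436570, 20147), -1) = Pow(-254416423, -1) = Rational(-1, 254416423)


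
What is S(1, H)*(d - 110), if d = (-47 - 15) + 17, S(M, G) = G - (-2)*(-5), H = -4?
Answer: 2170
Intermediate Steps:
S(M, G) = -10 + G (S(M, G) = G - 1*10 = G - 10 = -10 + G)
d = -45 (d = -62 + 17 = -45)
S(1, H)*(d - 110) = (-10 - 4)*(-45 - 110) = -14*(-155) = 2170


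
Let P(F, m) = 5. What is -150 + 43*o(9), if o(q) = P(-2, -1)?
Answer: 65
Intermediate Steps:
o(q) = 5
-150 + 43*o(9) = -150 + 43*5 = -150 + 215 = 65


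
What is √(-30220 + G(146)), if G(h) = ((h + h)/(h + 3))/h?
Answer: I*√670913922/149 ≈ 173.84*I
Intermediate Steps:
G(h) = 2/(3 + h) (G(h) = ((2*h)/(3 + h))/h = (2*h/(3 + h))/h = 2/(3 + h))
√(-30220 + G(146)) = √(-30220 + 2/(3 + 146)) = √(-30220 + 2/149) = √(-4502778/149) = I*√670913922/149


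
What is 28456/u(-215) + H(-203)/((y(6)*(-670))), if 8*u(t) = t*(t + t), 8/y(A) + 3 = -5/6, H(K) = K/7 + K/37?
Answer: 6704242139/2750202600 ≈ 2.4377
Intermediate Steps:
H(K) = 44*K/259 (H(K) = K*(1/7) + K*(1/37) = K/7 + K/37 = 44*K/259)
y(A) = -48/23 (y(A) = 8/(-3 - 5/6) = 8/(-23/6) = 8*(-6/23) = -48/23)
u(t) = t**2/4 (u(t) = (t*(t + t))/8 = (t*(2*t))/8 = (2*t**2)/8 = t**2/4)
28456/u(-215) + H(-203)/((y(6)*(-670))) = 28456/(((1/4)*(-215)**2)) + ((44/259)*(-203))/((-48/23*(-670))) = 28456/(((1/4)*46225)) - 1276/(37*32160/23) = 28456/(46225/4) - 1276/37*23/32160 = 28456*(4/46225) - 7337/297480 = 113824/46225 - 7337/297480 = 6704242139/2750202600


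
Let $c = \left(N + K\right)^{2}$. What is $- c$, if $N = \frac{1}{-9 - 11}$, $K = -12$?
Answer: $- \frac{58081}{400} \approx -145.2$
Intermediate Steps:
$N = - \frac{1}{20}$ ($N = \frac{1}{-20} = - \frac{1}{20} \approx -0.05$)
$c = \frac{58081}{400}$ ($c = \left(- \frac{1}{20} - 12\right)^{2} = \left(- \frac{241}{20}\right)^{2} = \frac{58081}{400} \approx 145.2$)
$- c = \left(-1\right) \frac{58081}{400} = - \frac{58081}{400}$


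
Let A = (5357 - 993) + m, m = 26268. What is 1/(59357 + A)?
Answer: 1/89989 ≈ 1.1112e-5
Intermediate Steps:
A = 30632 (A = (5357 - 993) + 26268 = 4364 + 26268 = 30632)
1/(59357 + A) = 1/(59357 + 30632) = 1/89989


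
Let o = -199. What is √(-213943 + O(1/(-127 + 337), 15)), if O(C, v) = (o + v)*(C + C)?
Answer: I*√2358740895/105 ≈ 462.54*I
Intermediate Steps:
O(C, v) = 2*C*(-199 + v) (O(C, v) = (-199 + v)*(C + C) = (-199 + v)*(2*C) = 2*C*(-199 + v))
√(-213943 + O(1/(-127 + 337), 15)) = √(-213943 + 2*(-199 + 15)/(-127 + 337)) = √(-213943 + 2*(-184)/210) = √(-213943 + 2*(1/210)*(-184)) = √(-213943 - 184/105) = √(-22464199/105) = I*√2358740895/105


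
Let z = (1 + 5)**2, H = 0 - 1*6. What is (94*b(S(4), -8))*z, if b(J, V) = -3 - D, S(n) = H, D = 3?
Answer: -20304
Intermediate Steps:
H = -6 (H = 0 - 6 = -6)
S(n) = -6
z = 36 (z = 6**2 = 36)
b(J, V) = -6 (b(J, V) = -3 - 1*3 = -3 - 3 = -6)
(94*b(S(4), -8))*z = (94*(-6))*36 = -564*36 = -20304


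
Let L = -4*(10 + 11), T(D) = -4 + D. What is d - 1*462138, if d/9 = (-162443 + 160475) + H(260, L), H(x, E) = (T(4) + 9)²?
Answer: -479121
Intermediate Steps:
L = -84 (L = -4*21 = -84)
H(x, E) = 81 (H(x, E) = ((-4 + 4) + 9)² = (0 + 9)² = 9² = 81)
d = -16983 (d = 9*((-162443 + 160475) + 81) = 9*(-1968 + 81) = 9*(-1887) = -16983)
d - 1*462138 = -16983 - 1*462138 = -16983 - 462138 = -479121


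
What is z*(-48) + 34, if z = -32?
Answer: 1570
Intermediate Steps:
z*(-48) + 34 = -32*(-48) + 34 = 1536 + 34 = 1570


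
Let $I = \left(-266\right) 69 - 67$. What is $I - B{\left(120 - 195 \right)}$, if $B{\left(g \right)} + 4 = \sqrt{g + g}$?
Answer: $-18417 - 5 i \sqrt{6} \approx -18417.0 - 12.247 i$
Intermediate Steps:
$B{\left(g \right)} = -4 + \sqrt{2} \sqrt{g}$ ($B{\left(g \right)} = -4 + \sqrt{g + g} = -4 + \sqrt{2 g} = -4 + \sqrt{2} \sqrt{g}$)
$I = -18421$ ($I = -18354 - 67 = -18421$)
$I - B{\left(120 - 195 \right)} = -18421 - \left(-4 + \sqrt{2} \sqrt{120 - 195}\right) = -18421 - \left(-4 + \sqrt{2} \sqrt{-75}\right) = -18421 - \left(-4 + \sqrt{2} \cdot 5 i \sqrt{3}\right) = -18421 - \left(-4 + 5 i \sqrt{6}\right) = -18421 + \left(4 - 5 i \sqrt{6}\right) = -18417 - 5 i \sqrt{6}$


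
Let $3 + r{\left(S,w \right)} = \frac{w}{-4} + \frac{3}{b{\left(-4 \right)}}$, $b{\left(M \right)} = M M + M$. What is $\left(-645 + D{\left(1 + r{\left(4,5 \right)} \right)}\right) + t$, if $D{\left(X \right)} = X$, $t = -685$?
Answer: $-1333$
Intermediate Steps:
$b{\left(M \right)} = M + M^{2}$ ($b{\left(M \right)} = M^{2} + M = M + M^{2}$)
$r{\left(S,w \right)} = - \frac{11}{4} - \frac{w}{4}$ ($r{\left(S,w \right)} = -3 + \left(\frac{w}{-4} + \frac{3}{\left(-4\right) \left(1 - 4\right)}\right) = -3 + \left(w \left(- \frac{1}{4}\right) + \frac{3}{\left(-4\right) \left(-3\right)}\right) = -3 - \left(- \frac{1}{4} + \frac{w}{4}\right) = - \frac{11}{4} - \frac{w}{4}$)
$\left(-645 + D{\left(1 + r{\left(4,5 \right)} \right)}\right) + t = \left(-645 + \left(1 - 4\right)\right) - 685 = \left(-645 - 3\right) - 685 = -648 - 685 = -1333$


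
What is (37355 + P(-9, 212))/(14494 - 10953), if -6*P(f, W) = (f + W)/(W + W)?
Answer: 95030917/9008304 ≈ 10.549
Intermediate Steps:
P(f, W) = -(W + f)/(12*W) (P(f, W) = -(f + W)/(6*(W + W)) = -(W + f)/(6*(2*W)) = -(W + f)*1/(2*W)/6 = -(W + f)/(12*W))
(37355 + P(-9, 212))/(14494 - 10953) = (37355 + (1/12)*(-1*212 - 1*(-9))/212)/(14494 - 10953) = (37355 + (1/12)*(1/212)*(-212 + 9))/3541 = (37355 + (1/12)*(1/212)*(-203))*(1/3541) = (37355 - 203/2544)*(1/3541) = (95030917/2544)*(1/3541) = 95030917/9008304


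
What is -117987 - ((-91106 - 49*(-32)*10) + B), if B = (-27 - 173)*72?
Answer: -28161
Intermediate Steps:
B = -14400 (B = -200*72 = -14400)
-117987 - ((-91106 - 49*(-32)*10) + B) = -117987 - ((-91106 - 49*(-32)*10) - 14400) = -117987 - ((-91106 + 1568*10) - 14400) = -117987 - ((-91106 + 15680) - 14400) = -117987 - (-75426 - 14400) = -117987 - 1*(-89826) = -117987 + 89826 = -28161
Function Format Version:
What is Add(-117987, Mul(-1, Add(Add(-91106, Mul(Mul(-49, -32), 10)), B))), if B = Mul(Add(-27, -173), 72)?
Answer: -28161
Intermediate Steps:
B = -14400 (B = Mul(-200, 72) = -14400)
Add(-117987, Mul(-1, Add(Add(-91106, Mul(Mul(-49, -32), 10)), B))) = Add(-117987, Mul(-1, Add(Add(-91106, Mul(Mul(-49, -32), 10)), -14400))) = Add(-117987, Mul(-1, Add(Add(-91106, Mul(1568, 10)), -14400))) = Add(-117987, Mul(-1, Add(Add(-91106, 15680), -14400))) = Add(-117987, Mul(-1, Add(-75426, -14400))) = Add(-117987, Mul(-1, -89826)) = Add(-117987, 89826) = -28161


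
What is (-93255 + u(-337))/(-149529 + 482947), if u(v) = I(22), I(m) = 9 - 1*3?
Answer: -93249/333418 ≈ -0.27968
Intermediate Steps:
I(m) = 6 (I(m) = 9 - 3 = 6)
u(v) = 6
(-93255 + u(-337))/(-149529 + 482947) = (-93255 + 6)/(-149529 + 482947) = -93249/333418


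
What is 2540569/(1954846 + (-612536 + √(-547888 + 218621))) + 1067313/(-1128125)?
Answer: 1924086252768469879/2032651637492146875 - 2540569*I*√329267/1801796465367 ≈ 0.94659 - 0.00080909*I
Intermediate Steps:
2540569/(1954846 + (-612536 + √(-547888 + 218621))) + 1067313/(-1128125) = 2540569/(1954846 + (-612536 + √(-329267))) + 1067313*(-1/1128125) = 2540569/(1954846 + (-612536 + I*√329267)) - 1067313/1128125 = 2540569/(1342310 + I*√329267) - 1067313/1128125 = -1067313/1128125 + 2540569/(1342310 + I*√329267)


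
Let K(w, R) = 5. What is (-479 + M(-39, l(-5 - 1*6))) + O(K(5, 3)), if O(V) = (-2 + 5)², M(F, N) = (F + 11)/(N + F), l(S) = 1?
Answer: -8916/19 ≈ -469.26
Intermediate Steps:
M(F, N) = (11 + F)/(F + N)
O(V) = 9 (O(V) = 3² = 9)
(-479 + M(-39, l(-5 - 1*6))) + O(K(5, 3)) = (-479 + (11 - 39)/(-39 + 1)) + 9 = (-479 - 28/(-38)) + 9 = (-479 - 1/38*(-28)) + 9 = (-479 + 14/19) + 9 = -9087/19 + 9 = -8916/19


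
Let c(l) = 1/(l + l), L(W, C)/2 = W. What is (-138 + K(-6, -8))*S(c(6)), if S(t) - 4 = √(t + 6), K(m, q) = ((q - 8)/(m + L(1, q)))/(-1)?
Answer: -568 - 71*√219/3 ≈ -918.23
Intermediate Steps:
L(W, C) = 2*W
c(l) = 1/(2*l)
K(m, q) = -(-8 + q)/(2 + m) (K(m, q) = ((q - 8)/(m + 2*1))/(-1) = ((-8 + q)/(m + 2))*(-1) = ((-8 + q)/(2 + m))*(-1) = -(-8 + q)/(2 + m))
S(t) = 4 + √(6 + t) (S(t) = 4 + √(t + 6) = 4 + √(6 + t))
(-138 + K(-6, -8))*S(c(6)) = (-138 + (8 - 1*(-8))/(2 - 6))*(4 + √(6 + (½)/6)) = (-138 + (8 + 8)/(-4))*(4 + √(6 + (½)*(⅙))) = (-138 - ¼*16)*(4 + √(6 + 1/12)) = (-138 - 4)*(4 + √(73/12)) = -142*(4 + √219/6) = -568 - 71*√219/3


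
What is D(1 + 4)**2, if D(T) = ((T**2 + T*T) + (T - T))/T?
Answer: 100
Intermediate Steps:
D(T) = 2*T (D(T) = ((T**2 + T**2) + 0)/T = (2*T**2 + 0)/T = (2*T**2)/T = 2*T)
D(1 + 4)**2 = (2*(1 + 4))**2 = (2*5)**2 = 10**2 = 100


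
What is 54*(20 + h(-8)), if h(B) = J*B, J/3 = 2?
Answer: -1512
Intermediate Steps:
J = 6 (J = 3*2 = 6)
h(B) = 6*B
54*(20 + h(-8)) = 54*(20 + 6*(-8)) = 54*(20 - 48) = 54*(-28) = -1512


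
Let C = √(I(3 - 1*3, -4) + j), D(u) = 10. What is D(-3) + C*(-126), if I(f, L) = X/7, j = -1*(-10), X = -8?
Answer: 10 - 18*√434 ≈ -364.99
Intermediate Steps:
j = 10
I(f, L) = -8/7
C = √434/7 (C = √(-8/7 + 10) = √(62/7) = √434/7 ≈ 2.9761)
D(-3) + C*(-126) = 10 + (√434/7)*(-126) = 10 - 18*√434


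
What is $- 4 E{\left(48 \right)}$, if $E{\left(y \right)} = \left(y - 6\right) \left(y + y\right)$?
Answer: $-16128$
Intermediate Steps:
$E{\left(y \right)} = 2 y \left(-6 + y\right)$ ($E{\left(y \right)} = \left(-6 + y\right) 2 y = 2 y \left(-6 + y\right)$)
$- 4 E{\left(48 \right)} = - 4 \cdot 2 \cdot 48 \left(-6 + 48\right) = - 4 \cdot 2 \cdot 48 \cdot 42 = \left(-4\right) 4032 = -16128$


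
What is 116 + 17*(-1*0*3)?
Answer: 116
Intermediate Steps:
116 + 17*(-1*0*3) = 116 + 17*(0*3) = 116 + 17*0 = 116 + 0 = 116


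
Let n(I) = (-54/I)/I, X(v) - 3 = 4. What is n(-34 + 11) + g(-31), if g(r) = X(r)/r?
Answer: -5377/16399 ≈ -0.32789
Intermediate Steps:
X(v) = 7 (X(v) = 3 + 4 = 7)
g(r) = 7/r
n(I) = -54/I**2
n(-34 + 11) + g(-31) = -54/(-34 + 11)**2 + 7/(-31) = -54/(-23)**2 + 7*(-1/31) = -54*1/529 - 7/31 = -54/529 - 7/31 = -5377/16399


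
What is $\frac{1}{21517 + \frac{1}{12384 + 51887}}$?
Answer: $\frac{64271}{1382919108} \approx 4.6475 \cdot 10^{-5}$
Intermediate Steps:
$\frac{1}{21517 + \frac{1}{12384 + 51887}} = \frac{1}{21517 + \frac{1}{64271}} = \frac{1}{\frac{1382919108}{64271}} = \frac{64271}{1382919108}$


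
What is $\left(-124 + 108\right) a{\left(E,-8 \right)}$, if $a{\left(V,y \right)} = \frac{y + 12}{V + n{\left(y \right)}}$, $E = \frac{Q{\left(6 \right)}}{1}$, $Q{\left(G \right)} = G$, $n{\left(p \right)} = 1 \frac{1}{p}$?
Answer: $- \frac{512}{47} \approx -10.894$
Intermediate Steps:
$n{\left(p \right)} = \frac{1}{p}$
$E = 6$ ($E = \frac{6}{1} = 6 \cdot 1 = 6$)
$a{\left(V,y \right)} = \frac{12 + y}{V + \frac{1}{y}}$ ($a{\left(V,y \right)} = \frac{y + 12}{V + \frac{1}{y}} = \frac{12 + y}{V + \frac{1}{y}}$)
$\left(-124 + 108\right) a{\left(E,-8 \right)} = \left(-124 + 108\right) \left(- \frac{8 \left(12 - 8\right)}{1 + 6 \left(-8\right)}\right) = - 16 \left(\left(-8\right) \frac{1}{1 - 48} \cdot 4\right) = - 16 \left(\left(-8\right) \frac{1}{-47} \cdot 4\right) = - 16 \left(\left(-8\right) \left(- \frac{1}{47}\right) 4\right) = \left(-16\right) \frac{32}{47} = - \frac{512}{47}$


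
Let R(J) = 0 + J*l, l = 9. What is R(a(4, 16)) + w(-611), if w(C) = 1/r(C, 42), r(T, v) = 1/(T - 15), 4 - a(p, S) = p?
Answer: -626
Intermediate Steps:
a(p, S) = 4 - p
R(J) = 9*J (R(J) = 0 + J*9 = 0 + 9*J = 9*J)
r(T, v) = 1/(-15 + T)
w(C) = -15 + C (w(C) = 1/(1/(-15 + C)) = -15 + C)
R(a(4, 16)) + w(-611) = 9*(4 - 1*4) + (-15 - 611) = 9*(4 - 4) - 626 = 9*0 - 626 = 0 - 626 = -626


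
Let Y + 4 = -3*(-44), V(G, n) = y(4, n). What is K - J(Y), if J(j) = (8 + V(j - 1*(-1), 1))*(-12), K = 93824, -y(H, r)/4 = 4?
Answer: 93728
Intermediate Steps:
y(H, r) = -16 (y(H, r) = -4*4 = -16)
V(G, n) = -16
Y = 128 (Y = -4 - 3*(-44) = -4 + 132 = 128)
J(j) = 96 (J(j) = (8 - 16)*(-12) = -8*(-12) = 96)
K - J(Y) = 93824 - 1*96 = 93824 - 96 = 93728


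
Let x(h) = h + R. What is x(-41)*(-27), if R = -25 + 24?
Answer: 1134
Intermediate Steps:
R = -1
x(h) = -1 + h (x(h) = h - 1 = -1 + h)
x(-41)*(-27) = (-1 - 41)*(-27) = -42*(-27) = 1134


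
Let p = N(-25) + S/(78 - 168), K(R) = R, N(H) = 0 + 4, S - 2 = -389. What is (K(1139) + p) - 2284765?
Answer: -22836177/10 ≈ -2.2836e+6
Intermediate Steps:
S = -387 (S = 2 - 389 = -387)
N(H) = 4
p = 83/10 (p = 4 - 387/(78 - 168) = 4 - 387/(-90) = 4 - 387*(-1/90) = 4 + 43/10 = 83/10 ≈ 8.3000)
(K(1139) + p) - 2284765 = (1139 + 83/10) - 2284765 = 11473/10 - 2284765 = -22836177/10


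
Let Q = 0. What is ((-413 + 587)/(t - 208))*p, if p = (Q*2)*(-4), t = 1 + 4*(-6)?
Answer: 0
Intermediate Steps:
t = -23 (t = 1 - 24 = -23)
p = 0 (p = (0*2)*(-4) = 0*(-4) = 0)
((-413 + 587)/(t - 208))*p = ((-413 + 587)/(-23 - 208))*0 = (174/(-231))*0 = (174*(-1/231))*0 = -58/77*0 = 0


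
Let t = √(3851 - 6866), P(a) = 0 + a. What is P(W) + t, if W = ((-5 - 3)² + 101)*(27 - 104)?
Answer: -12705 + 3*I*√335 ≈ -12705.0 + 54.909*I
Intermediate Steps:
W = -12705 (W = ((-8)² + 101)*(-77) = (64 + 101)*(-77) = 165*(-77) = -12705)
P(a) = a
t = 3*I*√335 (t = √(-3015) = 3*I*√335 ≈ 54.909*I)
P(W) + t = -12705 + 3*I*√335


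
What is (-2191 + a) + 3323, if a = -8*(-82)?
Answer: 1788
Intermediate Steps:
a = 656
(-2191 + a) + 3323 = (-2191 + 656) + 3323 = -1535 + 3323 = 1788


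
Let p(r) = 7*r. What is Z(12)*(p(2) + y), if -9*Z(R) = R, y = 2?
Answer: -64/3 ≈ -21.333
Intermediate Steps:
Z(R) = -R/9
Z(12)*(p(2) + y) = (-⅑*12)*(7*2 + 2) = -4*(14 + 2)/3 = -4/3*16 = -64/3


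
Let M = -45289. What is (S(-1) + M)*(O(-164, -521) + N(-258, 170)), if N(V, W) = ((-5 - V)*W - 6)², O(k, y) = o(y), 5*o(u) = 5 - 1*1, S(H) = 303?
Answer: -415972949698824/5 ≈ -8.3195e+13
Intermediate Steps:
o(u) = ⅘ (o(u) = (5 - 1*1)/5 = (5 - 1)/5 = (⅕)*4 = ⅘)
O(k, y) = ⅘
N(V, W) = (-6 + W*(-5 - V))² (N(V, W) = (W*(-5 - V) - 6)² = (-6 + W*(-5 - V))²)
(S(-1) + M)*(O(-164, -521) + N(-258, 170)) = (303 - 45289)*(⅘ + (6 + 5*170 - 258*170)²) = -44986*(⅘ + (6 + 850 - 43860)²) = -44986*(⅘ + (-43004)²) = -44986*(⅘ + 1849344016) = -44986*9246720084/5 = -415972949698824/5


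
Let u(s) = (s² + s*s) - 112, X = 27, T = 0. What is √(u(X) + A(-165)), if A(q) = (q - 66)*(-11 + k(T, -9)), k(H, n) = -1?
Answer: √4118 ≈ 64.172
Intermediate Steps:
A(q) = 792 - 12*q (A(q) = (q - 66)*(-11 - 1) = (-66 + q)*(-12) = 792 - 12*q)
u(s) = -112 + 2*s² (u(s) = (s² + s²) - 112 = 2*s² - 112 = -112 + 2*s²)
√(u(X) + A(-165)) = √((-112 + 2*27²) + (792 - 12*(-165))) = √((-112 + 2*729) + (792 + 1980)) = √((-112 + 1458) + 2772) = √(1346 + 2772) = √4118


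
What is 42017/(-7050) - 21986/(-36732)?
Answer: -19282877/3596675 ≈ -5.3613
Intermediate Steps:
42017/(-7050) - 21986/(-36732) = 42017*(-1/7050) - 21986*(-1/36732) = -42017/7050 + 10993/18366 = -19282877/3596675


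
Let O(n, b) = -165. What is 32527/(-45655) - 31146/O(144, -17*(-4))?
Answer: 18888049/100441 ≈ 188.05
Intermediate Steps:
32527/(-45655) - 31146/O(144, -17*(-4)) = 32527/(-45655) - 31146/(-165) = 32527*(-1/45655) - 31146*(-1/165) = -32527/45655 + 10382/55 = 18888049/100441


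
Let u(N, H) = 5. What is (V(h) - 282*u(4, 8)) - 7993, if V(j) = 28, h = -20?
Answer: -9375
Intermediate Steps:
(V(h) - 282*u(4, 8)) - 7993 = (28 - 282*5) - 7993 = (28 - 1410) - 7993 = -1382 - 7993 = -9375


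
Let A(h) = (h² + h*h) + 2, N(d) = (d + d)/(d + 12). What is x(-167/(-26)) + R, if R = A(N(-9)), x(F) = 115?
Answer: 189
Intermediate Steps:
N(d) = 2*d/(12 + d) (N(d) = (2*d)/(12 + d) = 2*d/(12 + d))
A(h) = 2 + 2*h² (A(h) = (h² + h²) + 2 = 2*h² + 2 = 2 + 2*h²)
R = 74 (R = 2 + 2*(2*(-9)/(12 - 9))² = 2 + 2*(2*(-9)/3)² = 2 + 2*(2*(-9)*(⅓))² = 2 + 2*(-6)² = 2 + 2*36 = 2 + 72 = 74)
x(-167/(-26)) + R = 115 + 74 = 189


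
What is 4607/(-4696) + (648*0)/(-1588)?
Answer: -4607/4696 ≈ -0.98105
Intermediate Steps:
4607/(-4696) + (648*0)/(-1588) = 4607*(-1/4696) + 0*(-1/1588) = -4607/4696 + 0 = -4607/4696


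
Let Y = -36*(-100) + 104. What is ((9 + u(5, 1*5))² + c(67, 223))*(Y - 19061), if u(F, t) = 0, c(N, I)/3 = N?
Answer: -4330674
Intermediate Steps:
c(N, I) = 3*N
Y = 3704 (Y = 3600 + 104 = 3704)
((9 + u(5, 1*5))² + c(67, 223))*(Y - 19061) = ((9 + 0)² + 3*67)*(3704 - 19061) = (9² + 201)*(-15357) = (81 + 201)*(-15357) = 282*(-15357) = -4330674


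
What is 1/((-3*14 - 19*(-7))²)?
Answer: 1/8281 ≈ 0.00012076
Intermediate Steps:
1/((-3*14 - 19*(-7))²) = 1/((-42 + 133)²) = 1/(91²) = 1/8281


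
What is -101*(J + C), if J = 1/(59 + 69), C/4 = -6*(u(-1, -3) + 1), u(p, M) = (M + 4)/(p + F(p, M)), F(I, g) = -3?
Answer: 232603/128 ≈ 1817.2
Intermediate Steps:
u(p, M) = (4 + M)/(-3 + p) (u(p, M) = (M + 4)/(p - 3) = (4 + M)/(-3 + p))
C = -18 (C = 4*(-6*((4 - 3)/(-3 - 1) + 1)) = 4*(-6*(1/(-4) + 1)) = 4*(-6*(-¼*1 + 1)) = 4*(-6*(-¼ + 1)) = 4*(-6*¾) = 4*(-9/2) = -18)
J = 1/128 ≈ 0.0078125
-101*(J + C) = -101*(1/128 - 18) = -101*(-2303/128) = 232603/128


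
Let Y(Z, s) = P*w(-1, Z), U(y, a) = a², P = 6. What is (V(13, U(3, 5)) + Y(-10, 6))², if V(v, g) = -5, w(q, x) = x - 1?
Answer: 5041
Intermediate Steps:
w(q, x) = -1 + x
Y(Z, s) = -6 + 6*Z (Y(Z, s) = 6*(-1 + Z) = -6 + 6*Z)
(V(13, U(3, 5)) + Y(-10, 6))² = (-5 + (-6 + 6*(-10)))² = (-5 + (-6 - 60))² = (-5 - 66)² = (-71)² = 5041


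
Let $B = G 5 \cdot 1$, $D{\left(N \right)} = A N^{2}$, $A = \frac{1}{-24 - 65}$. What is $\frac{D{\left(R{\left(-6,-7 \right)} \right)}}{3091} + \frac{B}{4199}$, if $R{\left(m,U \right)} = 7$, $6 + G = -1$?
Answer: $- \frac{9834216}{1155140701} \approx -0.0085134$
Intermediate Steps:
$A = - \frac{1}{89}$ ($A = \frac{1}{-89} = - \frac{1}{89} \approx -0.011236$)
$G = -7$ ($G = -6 - 1 = -7$)
$D{\left(N \right)} = - \frac{N^{2}}{89}$
$B = -35$ ($B = \left(-7\right) 5 \cdot 1 = \left(-35\right) 1 = -35$)
$\frac{D{\left(R{\left(-6,-7 \right)} \right)}}{3091} + \frac{B}{4199} = \frac{\left(- \frac{1}{89}\right) 7^{2}}{3091} - \frac{35}{4199} = \left(- \frac{1}{89}\right) 49 \cdot \frac{1}{3091} - \frac{35}{4199} = \left(- \frac{49}{89}\right) \frac{1}{3091} - \frac{35}{4199} = - \frac{49}{275099} - \frac{35}{4199} = - \frac{9834216}{1155140701}$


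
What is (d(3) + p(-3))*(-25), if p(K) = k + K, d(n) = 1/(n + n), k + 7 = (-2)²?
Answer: 875/6 ≈ 145.83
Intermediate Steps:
k = -3 (k = -7 + (-2)² = -7 + 4 = -3)
d(n) = 1/(2*n)
p(K) = -3 + K
(d(3) + p(-3))*(-25) = ((½)/3 + (-3 - 3))*(-25) = ((½)*(⅓) - 6)*(-25) = (⅙ - 6)*(-25) = -35/6*(-25) = 875/6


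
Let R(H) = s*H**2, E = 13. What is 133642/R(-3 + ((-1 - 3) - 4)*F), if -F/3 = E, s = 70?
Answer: 66821/3341835 ≈ 0.019995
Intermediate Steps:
F = -39 (F = -3*13 = -39)
R(H) = 70*H**2
133642/R(-3 + ((-1 - 3) - 4)*F) = 133642/((70*(-3 + ((-1 - 3) - 4)*(-39))**2)) = 133642/((70*(-3 + (-4 - 4)*(-39))**2)) = 133642/((70*(-3 - 8*(-39))**2)) = 133642/((70*(-3 + 312)**2)) = 133642/((70*309**2)) = 133642/((70*95481)) = 133642/6683670 = 133642*(1/6683670) = 66821/3341835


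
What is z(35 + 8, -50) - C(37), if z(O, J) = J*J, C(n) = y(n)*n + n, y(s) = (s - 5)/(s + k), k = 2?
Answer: 94873/39 ≈ 2432.6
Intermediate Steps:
y(s) = (-5 + s)/(2 + s) (y(s) = (s - 5)/(s + 2) = (-5 + s)/(2 + s))
C(n) = n + n*(-5 + n)/(2 + n) (C(n) = ((-5 + n)/(2 + n))*n + n = n*(-5 + n)/(2 + n) + n = n + n*(-5 + n)/(2 + n))
z(O, J) = J²
z(35 + 8, -50) - C(37) = (-50)² - 37*(-3 + 2*37)/(2 + 37) = 2500 - 37*(-3 + 74)/39 = 2500 - 37*71/39 = 2500 - 1*2627/39 = 2500 - 2627/39 = 94873/39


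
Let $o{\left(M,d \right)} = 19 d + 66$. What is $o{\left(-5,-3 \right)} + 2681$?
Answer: $2690$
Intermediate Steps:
$o{\left(M,d \right)} = 66 + 19 d$
$o{\left(-5,-3 \right)} + 2681 = \left(66 + 19 \left(-3\right)\right) + 2681 = \left(66 - 57\right) + 2681 = 9 + 2681 = 2690$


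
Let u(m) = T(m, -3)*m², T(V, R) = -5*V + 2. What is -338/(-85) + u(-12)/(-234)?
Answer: -37766/1105 ≈ -34.177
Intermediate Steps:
T(V, R) = 2 - 5*V
u(m) = m²*(2 - 5*m) (u(m) = (2 - 5*m)*m² = m²*(2 - 5*m))
-338/(-85) + u(-12)/(-234) = -338/(-85) + ((-12)²*(2 - 5*(-12)))/(-234) = -338*(-1/85) + (144*(2 + 60))*(-1/234) = 338/85 + (144*62)*(-1/234) = 338/85 + 8928*(-1/234) = 338/85 - 496/13 = -37766/1105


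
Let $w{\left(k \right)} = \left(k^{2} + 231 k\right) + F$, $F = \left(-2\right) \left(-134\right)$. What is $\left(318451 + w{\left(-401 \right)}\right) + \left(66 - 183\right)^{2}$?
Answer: $400578$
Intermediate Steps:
$F = 268$
$w{\left(k \right)} = 268 + k^{2} + 231 k$ ($w{\left(k \right)} = \left(k^{2} + 231 k\right) + 268 = 268 + k^{2} + 231 k$)
$\left(318451 + w{\left(-401 \right)}\right) + \left(66 - 183\right)^{2} = \left(318451 + \left(268 + \left(-401\right)^{2} + 231 \left(-401\right)\right)\right) + \left(66 - 183\right)^{2} = \left(318451 + \left(268 + 160801 - 92631\right)\right) + \left(-117\right)^{2} = \left(318451 + 68438\right) + 13689 = 386889 + 13689 = 400578$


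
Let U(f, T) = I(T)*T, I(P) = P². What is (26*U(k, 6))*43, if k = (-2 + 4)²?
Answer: 241488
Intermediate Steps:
k = 4 (k = 2² = 4)
U(f, T) = T³ (U(f, T) = T²*T = T³)
(26*U(k, 6))*43 = (26*6³)*43 = (26*216)*43 = 5616*43 = 241488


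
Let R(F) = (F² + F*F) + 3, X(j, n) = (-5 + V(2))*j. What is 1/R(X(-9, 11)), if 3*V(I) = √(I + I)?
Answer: 1/3045 ≈ 0.00032841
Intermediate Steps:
V(I) = √2*√I/3 (V(I) = √(I + I)/3 = √(2*I)/3 = (√2*√I)/3 = √2*√I/3)
X(j, n) = -13*j/3 (X(j, n) = (-5 + √2*√2/3)*j = (-5 + ⅔)*j = -13*j/3)
R(F) = 3 + 2*F² (R(F) = (F² + F²) + 3 = 2*F² + 3 = 3 + 2*F²)
1/R(X(-9, 11)) = 1/(3 + 2*(-13/3*(-9))²) = 1/(3 + 2*39²) = 1/(3 + 2*1521) = 1/(3 + 3042) = 1/3045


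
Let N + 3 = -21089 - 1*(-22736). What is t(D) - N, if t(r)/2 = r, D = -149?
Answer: -1942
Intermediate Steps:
N = 1644 (N = -3 + (-21089 - 1*(-22736)) = -3 + (-21089 + 22736) = -3 + 1647 = 1644)
t(r) = 2*r
t(D) - N = 2*(-149) - 1*1644 = -298 - 1644 = -1942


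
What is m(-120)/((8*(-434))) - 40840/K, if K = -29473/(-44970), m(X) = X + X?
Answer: -398536289505/6395641 ≈ -62314.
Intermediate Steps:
m(X) = 2*X
K = 29473/44970 (K = -29473*(-1/44970) = 29473/44970 ≈ 0.65539)
m(-120)/((8*(-434))) - 40840/K = (2*(-120))/((8*(-434))) - 40840/29473/44970 = -240/(-3472) - 40840*44970/29473 = -240*(-1/3472) - 1836574800/29473 = 15/217 - 1836574800/29473 = -398536289505/6395641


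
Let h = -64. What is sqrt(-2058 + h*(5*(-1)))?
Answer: I*sqrt(1738) ≈ 41.689*I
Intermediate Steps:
sqrt(-2058 + h*(5*(-1))) = sqrt(-2058 - 320*(-1)) = sqrt(-2058 - 64*(-5)) = sqrt(-2058 + 320) = sqrt(-1738) = I*sqrt(1738)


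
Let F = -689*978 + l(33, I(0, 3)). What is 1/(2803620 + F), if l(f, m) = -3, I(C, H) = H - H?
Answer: 1/2129775 ≈ 4.6953e-7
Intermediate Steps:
I(C, H) = 0
F = -673845 (F = -689*978 - 3 = -673842 - 3 = -673845)
1/(2803620 + F) = 1/(2803620 - 673845) = 1/2129775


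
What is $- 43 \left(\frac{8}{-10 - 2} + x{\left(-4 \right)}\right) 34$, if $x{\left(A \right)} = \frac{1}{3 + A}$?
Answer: $\frac{7310}{3} \approx 2436.7$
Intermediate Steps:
$- 43 \left(\frac{8}{-10 - 2} + x{\left(-4 \right)}\right) 34 = - 43 \left(\frac{8}{-10 - 2} + \frac{1}{3 - 4}\right) 34 = - 43 \left(\frac{8}{-10 - 2} + \frac{1}{-1}\right) 34 = - 43 \left(\frac{8}{-12} - 1\right) 34 = - 43 \left(8 \left(- \frac{1}{12}\right) - 1\right) 34 = - 43 \left(- \frac{2}{3} - 1\right) 34 = \left(-43\right) \left(- \frac{5}{3}\right) 34 = \frac{215}{3} \cdot 34 = \frac{7310}{3}$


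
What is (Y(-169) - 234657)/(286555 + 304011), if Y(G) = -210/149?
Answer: -34964103/87994334 ≈ -0.39735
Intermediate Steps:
Y(G) = -210/149 (Y(G) = -210*1/149 = -210/149)
(Y(-169) - 234657)/(286555 + 304011) = (-210/149 - 234657)/(286555 + 304011) = -34964103/149/590566 = -34964103/149*1/590566 = -34964103/87994334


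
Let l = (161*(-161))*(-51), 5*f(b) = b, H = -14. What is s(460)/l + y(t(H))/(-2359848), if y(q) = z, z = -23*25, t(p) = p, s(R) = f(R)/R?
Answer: 422558497/1733139233560 ≈ 0.00024381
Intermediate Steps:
f(b) = b/5
s(R) = ⅕ (s(R) = (R/5)/R = ⅕)
l = 1321971 (l = -25921*(-51) = 1321971)
z = -575
y(q) = -575
s(460)/l + y(t(H))/(-2359848) = (⅕)/1321971 - 575/(-2359848) = (⅕)*(1/1321971) - 575*(-1/2359848) = 1/6609855 + 575/2359848 = 422558497/1733139233560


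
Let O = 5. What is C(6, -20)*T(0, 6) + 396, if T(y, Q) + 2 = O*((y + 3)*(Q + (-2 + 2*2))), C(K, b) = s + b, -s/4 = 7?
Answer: -5268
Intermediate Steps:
s = -28 (s = -4*7 = -28)
C(K, b) = -28 + b
T(y, Q) = -2 + 5*(2 + Q)*(3 + y) (T(y, Q) = -2 + 5*((y + 3)*(Q + (-2 + 2*2))) = -2 + 5*((3 + y)*(Q + (-2 + 4))) = -2 + 5*((3 + y)*(Q + 2)) = -2 + 5*((3 + y)*(2 + Q)) = -2 + 5*((2 + Q)*(3 + y)) = -2 + 5*(2 + Q)*(3 + y))
C(6, -20)*T(0, 6) + 396 = (-28 - 20)*(28 + 10*0 + 15*6 + 5*6*0) + 396 = -48*(28 + 0 + 90 + 0) + 396 = -48*118 + 396 = -5664 + 396 = -5268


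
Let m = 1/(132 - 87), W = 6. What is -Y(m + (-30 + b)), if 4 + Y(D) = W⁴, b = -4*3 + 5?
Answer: -1292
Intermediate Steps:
b = -7 (b = -12 + 5 = -7)
m = 1/45 ≈ 0.022222
Y(D) = 1292 (Y(D) = -4 + 6⁴ = -4 + 1296 = 1292)
-Y(m + (-30 + b)) = -1*1292 = -1292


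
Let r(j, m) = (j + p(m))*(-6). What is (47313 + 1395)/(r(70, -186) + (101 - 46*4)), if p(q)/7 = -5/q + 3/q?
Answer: -1509948/15607 ≈ -96.748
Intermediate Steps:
p(q) = -14/q (p(q) = 7*(-5/q + 3/q) = 7*(-2/q) = -14/q)
r(j, m) = -6*j + 84/m (r(j, m) = (j - 14/m)*(-6) = -6*j + 84/m)
(47313 + 1395)/(r(70, -186) + (101 - 46*4)) = (47313 + 1395)/((-6*70 + 84/(-186)) + (101 - 46*4)) = 48708/((-420 + 84*(-1/186)) + (101 - 184)) = 48708/((-420 - 14/31) - 83) = 48708/(-13034/31 - 83) = 48708/(-15607/31) = 48708*(-31/15607) = -1509948/15607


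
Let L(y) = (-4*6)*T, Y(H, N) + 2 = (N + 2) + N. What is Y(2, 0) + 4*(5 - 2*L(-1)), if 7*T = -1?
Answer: -52/7 ≈ -7.4286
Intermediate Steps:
T = -⅐ (T = (⅐)*(-1) = -⅐ ≈ -0.14286)
Y(H, N) = 2*N (Y(H, N) = -2 + ((N + 2) + N) = -2 + ((2 + N) + N) = -2 + (2 + 2*N) = 2*N)
L(y) = 24/7 (L(y) = -4*6*(-⅐) = -24*(-⅐) = 24/7)
Y(2, 0) + 4*(5 - 2*L(-1)) = 2*0 + 4*(5 - 2*24/7) = 0 + 4*(5 - 48/7) = 0 + 4*(-13/7) = 0 - 52/7 = -52/7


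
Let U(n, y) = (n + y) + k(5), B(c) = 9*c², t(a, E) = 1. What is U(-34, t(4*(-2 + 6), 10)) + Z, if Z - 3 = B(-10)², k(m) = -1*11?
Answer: 809959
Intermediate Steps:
k(m) = -11
U(n, y) = -11 + n + y (U(n, y) = (n + y) - 11 = -11 + n + y)
Z = 810003 (Z = 3 + (9*(-10)²)² = 3 + (9*100)² = 3 + 900² = 3 + 810000 = 810003)
U(-34, t(4*(-2 + 6), 10)) + Z = (-11 - 34 + 1) + 810003 = -44 + 810003 = 809959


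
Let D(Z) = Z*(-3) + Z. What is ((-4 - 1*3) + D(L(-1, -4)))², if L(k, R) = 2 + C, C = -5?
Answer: 1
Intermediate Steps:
L(k, R) = -3 (L(k, R) = 2 - 5 = -3)
D(Z) = -2*Z (D(Z) = -3*Z + Z = -2*Z)
((-4 - 1*3) + D(L(-1, -4)))² = ((-4 - 1*3) - 2*(-3))² = ((-4 - 3) + 6)² = (-7 + 6)² = (-1)² = 1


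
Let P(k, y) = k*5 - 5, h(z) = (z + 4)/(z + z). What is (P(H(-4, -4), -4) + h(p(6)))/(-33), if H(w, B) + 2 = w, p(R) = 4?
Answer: 34/33 ≈ 1.0303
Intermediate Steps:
H(w, B) = -2 + w
h(z) = (4 + z)/(2*z) (h(z) = (4 + z)/((2*z)) = (4 + z)*(1/(2*z)) = (4 + z)/(2*z))
P(k, y) = -5 + 5*k (P(k, y) = 5*k - 5 = -5 + 5*k)
(P(H(-4, -4), -4) + h(p(6)))/(-33) = ((-5 + 5*(-2 - 4)) + (½)*(4 + 4)/4)/(-33) = ((-5 + 5*(-6)) + (½)*(¼)*8)*(-1/33) = ((-5 - 30) + 1)*(-1/33) = (-35 + 1)*(-1/33) = -34*(-1/33) = 34/33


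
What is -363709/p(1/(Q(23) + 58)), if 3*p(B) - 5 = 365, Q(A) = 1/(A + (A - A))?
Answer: -1091127/370 ≈ -2949.0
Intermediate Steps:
Q(A) = 1/A (Q(A) = 1/(A + 0) = 1/A)
p(B) = 370/3 (p(B) = 5/3 + (⅓)*365 = 5/3 + 365/3 = 370/3)
-363709/p(1/(Q(23) + 58)) = -363709/370/3 = -363709*3/370 = -1091127/370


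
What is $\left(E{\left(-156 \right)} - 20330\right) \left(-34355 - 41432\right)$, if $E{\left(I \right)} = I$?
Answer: $1552572482$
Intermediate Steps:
$\left(E{\left(-156 \right)} - 20330\right) \left(-34355 - 41432\right) = \left(-156 - 20330\right) \left(-34355 - 41432\right) = \left(-20486\right) \left(-75787\right) = 1552572482$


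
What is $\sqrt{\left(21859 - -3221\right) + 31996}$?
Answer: $2 \sqrt{14269} \approx 238.91$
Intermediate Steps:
$\sqrt{\left(21859 - -3221\right) + 31996} = \sqrt{\left(21859 + 3221\right) + 31996} = \sqrt{25080 + 31996} = \sqrt{57076} = 2 \sqrt{14269}$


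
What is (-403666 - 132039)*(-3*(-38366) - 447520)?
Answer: 178080127510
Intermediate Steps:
(-403666 - 132039)*(-3*(-38366) - 447520) = -535705*(115098 - 447520) = -535705*(-332422) = 178080127510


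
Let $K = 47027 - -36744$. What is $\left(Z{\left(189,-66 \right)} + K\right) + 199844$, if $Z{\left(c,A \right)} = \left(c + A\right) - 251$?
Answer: $283487$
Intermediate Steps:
$K = 83771$ ($K = 47027 + 36744 = 83771$)
$Z{\left(c,A \right)} = -251 + A + c$ ($Z{\left(c,A \right)} = \left(A + c\right) - 251 = -251 + A + c$)
$\left(Z{\left(189,-66 \right)} + K\right) + 199844 = \left(\left(-251 - 66 + 189\right) + 83771\right) + 199844 = \left(-128 + 83771\right) + 199844 = 83643 + 199844 = 283487$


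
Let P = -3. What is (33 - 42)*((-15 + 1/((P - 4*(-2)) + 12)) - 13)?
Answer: 4275/17 ≈ 251.47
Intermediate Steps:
(33 - 42)*((-15 + 1/((P - 4*(-2)) + 12)) - 13) = (33 - 42)*((-15 + 1/((-3 - 4*(-2)) + 12)) - 13) = -9*((-15 + 1/((-3 + 8) + 12)) - 13) = -9*((-15 + 1/(5 + 12)) - 13) = -9*((-15 + 1/17) - 13) = -9*(-254/17 - 13) = -9*(-475/17) = 4275/17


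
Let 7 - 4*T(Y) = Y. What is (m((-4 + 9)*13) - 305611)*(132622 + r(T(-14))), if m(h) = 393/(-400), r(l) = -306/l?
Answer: -56718283342589/1400 ≈ -4.0513e+10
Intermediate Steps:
T(Y) = 7/4 - Y/4
m(h) = -393/400 (m(h) = 393*(-1/400) = -393/400)
(m((-4 + 9)*13) - 305611)*(132622 + r(T(-14))) = (-393/400 - 305611)*(132622 - 306/(7/4 - 1/4*(-14))) = -122244793*(132622 - 306/(7/4 + 7/2))/400 = -122244793*(132622 - 306/21/4)/400 = -122244793*(132622 - 306*4/21)/400 = -122244793*(132622 - 408/7)/400 = -122244793/400*927946/7 = -56718283342589/1400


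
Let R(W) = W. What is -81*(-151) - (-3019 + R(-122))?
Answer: 15372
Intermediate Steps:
-81*(-151) - (-3019 + R(-122)) = -81*(-151) - (-3019 - 122) = 12231 - 1*(-3141) = 12231 + 3141 = 15372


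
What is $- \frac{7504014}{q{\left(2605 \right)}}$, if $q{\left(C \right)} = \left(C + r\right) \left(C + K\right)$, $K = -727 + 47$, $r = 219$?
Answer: $- \frac{536001}{388300} \approx -1.3804$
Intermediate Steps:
$K = -680$
$q{\left(C \right)} = \left(-680 + C\right) \left(219 + C\right)$ ($q{\left(C \right)} = \left(C + 219\right) \left(C - 680\right) = \left(219 + C\right) \left(-680 + C\right) = \left(-680 + C\right) \left(219 + C\right)$)
$- \frac{7504014}{q{\left(2605 \right)}} = - \frac{7504014}{-148920 + 2605^{2} - 1200905} = - \frac{7504014}{-148920 + 6786025 - 1200905} = - \frac{7504014}{5436200} = \left(-7504014\right) \frac{1}{5436200} = - \frac{536001}{388300}$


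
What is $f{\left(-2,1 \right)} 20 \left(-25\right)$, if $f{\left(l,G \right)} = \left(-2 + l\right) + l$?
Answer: $3000$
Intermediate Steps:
$f{\left(l,G \right)} = -2 + 2 l$
$f{\left(-2,1 \right)} 20 \left(-25\right) = \left(-2 + 2 \left(-2\right)\right) 20 \left(-25\right) = \left(-2 - 4\right) 20 \left(-25\right) = \left(-6\right) 20 \left(-25\right) = \left(-120\right) \left(-25\right) = 3000$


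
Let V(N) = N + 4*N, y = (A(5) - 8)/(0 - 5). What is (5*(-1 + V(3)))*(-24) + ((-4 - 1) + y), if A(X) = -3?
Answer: -8414/5 ≈ -1682.8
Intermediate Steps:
y = 11/5 (y = (-3 - 8)/(0 - 5) = -11/(-5) = -11*(-⅕) = 11/5 ≈ 2.2000)
V(N) = 5*N
(5*(-1 + V(3)))*(-24) + ((-4 - 1) + y) = (5*(-1 + 5*3))*(-24) + ((-4 - 1) + 11/5) = (5*(-1 + 15))*(-24) + (-5 + 11/5) = (5*14)*(-24) - 14/5 = 70*(-24) - 14/5 = -1680 - 14/5 = -8414/5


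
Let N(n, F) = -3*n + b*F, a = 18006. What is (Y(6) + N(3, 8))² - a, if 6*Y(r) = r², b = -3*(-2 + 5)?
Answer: -12381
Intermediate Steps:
b = -9 (b = -3*3 = -9)
N(n, F) = -9*F - 3*n (N(n, F) = -3*n - 9*F = -9*F - 3*n)
Y(r) = r²/6
(Y(6) + N(3, 8))² - a = ((⅙)*6² + (-9*8 - 3*3))² - 1*18006 = ((⅙)*36 + (-72 - 9))² - 18006 = (6 - 81)² - 18006 = (-75)² - 18006 = 5625 - 18006 = -12381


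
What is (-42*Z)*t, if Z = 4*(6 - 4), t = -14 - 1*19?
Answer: 11088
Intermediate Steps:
t = -33 (t = -14 - 19 = -33)
Z = 8 (Z = 4*2 = 8)
(-42*Z)*t = -42*8*(-33) = -336*(-33) = 11088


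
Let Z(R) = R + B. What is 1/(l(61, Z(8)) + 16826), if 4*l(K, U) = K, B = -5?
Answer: 4/67365 ≈ 5.9378e-5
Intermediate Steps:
Z(R) = -5 + R (Z(R) = R - 5 = -5 + R)
l(K, U) = K/4
1/(l(61, Z(8)) + 16826) = 1/((1/4)*61 + 16826) = 1/(61/4 + 16826) = 1/(67365/4) = 4/67365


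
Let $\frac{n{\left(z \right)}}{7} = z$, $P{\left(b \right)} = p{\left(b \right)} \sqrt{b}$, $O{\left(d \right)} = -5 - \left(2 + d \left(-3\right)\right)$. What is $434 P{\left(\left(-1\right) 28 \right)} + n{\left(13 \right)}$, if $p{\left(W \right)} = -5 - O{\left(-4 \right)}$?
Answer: $91 + 12152 i \sqrt{7} \approx 91.0 + 32151.0 i$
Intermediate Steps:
$O{\left(d \right)} = -7 + 3 d$ ($O{\left(d \right)} = -5 - \left(2 - 3 d\right) = -5 + \left(-2 + 3 d\right) = -7 + 3 d$)
$p{\left(W \right)} = 14$ ($p{\left(W \right)} = -5 - \left(-7 + 3 \left(-4\right)\right) = -5 - \left(-7 - 12\right) = -5 - -19 = -5 + 19 = 14$)
$P{\left(b \right)} = 14 \sqrt{b}$
$n{\left(z \right)} = 7 z$
$434 P{\left(\left(-1\right) 28 \right)} + n{\left(13 \right)} = 434 \cdot 14 \sqrt{\left(-1\right) 28} + 7 \cdot 13 = 434 \cdot 14 \sqrt{-28} + 91 = 434 \cdot 14 \cdot 2 i \sqrt{7} + 91 = 434 \cdot 28 i \sqrt{7} + 91 = 12152 i \sqrt{7} + 91 = 91 + 12152 i \sqrt{7}$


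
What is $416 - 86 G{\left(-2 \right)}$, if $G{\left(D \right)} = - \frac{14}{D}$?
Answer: $-186$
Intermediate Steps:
$416 - 86 G{\left(-2 \right)} = 416 - 86 \left(- \frac{14}{-2}\right) = 416 - 86 \left(\left(-14\right) \left(- \frac{1}{2}\right)\right) = 416 - 602 = -186$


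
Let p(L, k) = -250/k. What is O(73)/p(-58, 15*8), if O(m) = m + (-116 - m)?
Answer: 1392/25 ≈ 55.680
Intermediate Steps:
O(m) = -116
O(73)/p(-58, 15*8) = -116/((-250/(15*8))) = -116/((-250/120)) = -116/((-250*1/120)) = -116/(-25/12) = -116*(-12/25) = 1392/25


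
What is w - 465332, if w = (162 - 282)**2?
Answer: -450932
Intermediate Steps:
w = 14400 (w = (-120)**2 = 14400)
w - 465332 = 14400 - 465332 = -450932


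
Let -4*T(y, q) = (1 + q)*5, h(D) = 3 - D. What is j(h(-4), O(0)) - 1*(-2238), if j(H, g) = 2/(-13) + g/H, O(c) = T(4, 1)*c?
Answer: 29092/13 ≈ 2237.8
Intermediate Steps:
T(y, q) = -5/4 - 5*q/4 (T(y, q) = -(1 + q)*5/4 = -(5 + 5*q)/4 = -5/4 - 5*q/4)
O(c) = -5*c/2 (O(c) = (-5/4 - 5/4*1)*c = (-5/4 - 5/4)*c = -5*c/2)
j(H, g) = -2/13 + g/H (j(H, g) = 2*(-1/13) + g/H = -2/13 + g/H)
j(h(-4), O(0)) - 1*(-2238) = (-2/13 + (-5/2*0)/(3 - 1*(-4))) - 1*(-2238) = (-2/13 + 0/(3 + 4)) + 2238 = (-2/13 + 0/7) + 2238 = (-2/13 + 0*(⅐)) + 2238 = (-2/13 + 0) + 2238 = -2/13 + 2238 = 29092/13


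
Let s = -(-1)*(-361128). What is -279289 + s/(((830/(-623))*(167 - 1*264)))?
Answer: -11355270067/40255 ≈ -2.8208e+5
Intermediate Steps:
s = -361128 (s = -1*361128 = -361128)
-279289 + s/(((830/(-623))*(167 - 1*264))) = -279289 - 361128*(-623/(830*(167 - 1*264))) = -279289 - 361128*(-623/(830*(167 - 264))) = -279289 - 361128/((-830/623*(-97))) = -279289 - 361128/80510/623 = -279289 - 361128*623/80510 = -279289 - 112491372/40255 = -11355270067/40255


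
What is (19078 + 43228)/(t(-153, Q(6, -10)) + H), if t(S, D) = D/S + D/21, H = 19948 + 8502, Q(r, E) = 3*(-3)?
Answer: 3707207/1692753 ≈ 2.1900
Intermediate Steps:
Q(r, E) = -9
H = 28450
t(S, D) = D/21 + D/S (t(S, D) = D/S + D*(1/21) = D/S + D/21 = D/21 + D/S)
(19078 + 43228)/(t(-153, Q(6, -10)) + H) = (19078 + 43228)/(((1/21)*(-9) - 9/(-153)) + 28450) = 62306/((-3/7 - 9*(-1/153)) + 28450) = 62306/((-3/7 + 1/17) + 28450) = 62306/(-44/119 + 28450) = 62306/(3385506/119) = 62306*(119/3385506) = 3707207/1692753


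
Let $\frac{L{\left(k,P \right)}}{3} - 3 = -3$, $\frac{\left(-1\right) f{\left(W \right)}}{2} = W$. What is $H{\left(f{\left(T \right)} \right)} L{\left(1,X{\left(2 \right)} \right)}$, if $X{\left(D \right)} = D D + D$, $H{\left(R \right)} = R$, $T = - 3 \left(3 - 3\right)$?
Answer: $0$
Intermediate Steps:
$T = 0$ ($T = \left(-3\right) 0 = 0$)
$f{\left(W \right)} = - 2 W$
$X{\left(D \right)} = D + D^{2}$ ($X{\left(D \right)} = D^{2} + D = D + D^{2}$)
$L{\left(k,P \right)} = 0$ ($L{\left(k,P \right)} = 9 + 3 \left(-3\right) = 9 - 9 = 0$)
$H{\left(f{\left(T \right)} \right)} L{\left(1,X{\left(2 \right)} \right)} = \left(-2\right) 0 \cdot 0 = 0 \cdot 0 = 0$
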